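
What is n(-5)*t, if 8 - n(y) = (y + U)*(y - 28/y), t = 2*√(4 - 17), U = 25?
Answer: -8*I*√13 ≈ -28.844*I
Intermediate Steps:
t = 2*I*√13 (t = 2*√(-13) = 2*(I*√13) = 2*I*√13 ≈ 7.2111*I)
n(y) = 8 - (25 + y)*(y - 28/y) (n(y) = 8 - (y + 25)*(y - 28/y) = 8 - (25 + y)*(y - 28/y))
n(-5)*t = (36 - 1*(-5)² - 25*(-5) + 700/(-5))*(2*I*√13) = (36 - 1*25 + 125 + 700*(-⅕))*(2*I*√13) = (36 - 25 + 125 - 140)*(2*I*√13) = -8*I*√13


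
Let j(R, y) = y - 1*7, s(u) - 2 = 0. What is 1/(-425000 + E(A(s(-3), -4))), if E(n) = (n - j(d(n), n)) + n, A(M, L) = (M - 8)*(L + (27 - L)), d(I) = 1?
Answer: -1/425155 ≈ -2.3521e-6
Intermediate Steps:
s(u) = 2 (s(u) = 2 + 0 = 2)
j(R, y) = -7 + y (j(R, y) = y - 7 = -7 + y)
A(M, L) = -216 + 27*M (A(M, L) = (-8 + M)*27 = -216 + 27*M)
E(n) = 7 + n (E(n) = (n - (-7 + n)) + n = (n + (7 - n)) + n = 7 + n)
1/(-425000 + E(A(s(-3), -4))) = 1/(-425000 + (7 + (-216 + 27*2))) = 1/(-425000 + (7 + (-216 + 54))) = 1/(-425000 + (7 - 162)) = 1/(-425000 - 155) = 1/(-425155) = -1/425155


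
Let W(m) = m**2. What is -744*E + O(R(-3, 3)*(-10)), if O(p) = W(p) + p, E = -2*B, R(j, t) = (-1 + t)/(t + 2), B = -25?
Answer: -37188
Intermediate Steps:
R(j, t) = (-1 + t)/(2 + t)
E = 50 (E = -2*(-25) = 50)
O(p) = p + p**2 (O(p) = p**2 + p = p + p**2)
-744*E + O(R(-3, 3)*(-10)) = -744*50 + (((-1 + 3)/(2 + 3))*(-10))*(1 + ((-1 + 3)/(2 + 3))*(-10)) = -37200 + ((2/5)*(-10))*(1 + (2/5)*(-10)) = -37200 - 4*(1 - 4) = -37200 - 4*(-3) = -37200 + 12 = -37188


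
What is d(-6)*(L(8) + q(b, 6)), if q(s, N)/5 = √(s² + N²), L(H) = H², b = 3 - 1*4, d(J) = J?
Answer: -384 - 30*√37 ≈ -566.48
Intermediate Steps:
b = -1 (b = 3 - 4 = -1)
q(s, N) = 5*√(N² + s²) (q(s, N) = 5*√(s² + N²) = 5*√(N² + s²))
d(-6)*(L(8) + q(b, 6)) = -6*(8² + 5*√(6² + (-1)²)) = -6*(64 + 5*√(36 + 1)) = -6*(64 + 5*√37) = -384 - 30*√37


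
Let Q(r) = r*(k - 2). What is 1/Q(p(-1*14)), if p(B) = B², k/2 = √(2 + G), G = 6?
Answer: 1/2744 + √2/1372 ≈ 0.0013952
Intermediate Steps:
k = 4*√2 (k = 2*√(2 + 6) = 2*√8 = 2*(2*√2) = 4*√2 ≈ 5.6569)
Q(r) = r*(-2 + 4*√2) (Q(r) = r*(4*√2 - 2) = r*(-2 + 4*√2))
1/Q(p(-1*14)) = 1/(2*(-1*14)²*(-1 + 2*√2)) = 1/(2*(-14)²*(-1 + 2*√2)) = 1/(2*196*(-1 + 2*√2)) = 1/(-392 + 784*√2)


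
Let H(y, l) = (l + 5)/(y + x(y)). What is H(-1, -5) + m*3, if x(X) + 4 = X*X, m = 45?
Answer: 135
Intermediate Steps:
x(X) = -4 + X² (x(X) = -4 + X*X = -4 + X²)
H(y, l) = (5 + l)/(-4 + y + y²) (H(y, l) = (l + 5)/(y + (-4 + y²)) = (5 + l)/(-4 + y + y²))
H(-1, -5) + m*3 = (5 - 5)/(-4 - 1 + (-1)²) + 45*3 = 0/(-4 - 1 + 1) + 135 = 0/(-4) + 135 = -¼*0 + 135 = 0 + 135 = 135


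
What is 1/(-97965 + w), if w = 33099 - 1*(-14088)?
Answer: -1/50778 ≈ -1.9694e-5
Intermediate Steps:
w = 47187 (w = 33099 + 14088 = 47187)
1/(-97965 + w) = 1/(-97965 + 47187) = 1/(-50778) = -1/50778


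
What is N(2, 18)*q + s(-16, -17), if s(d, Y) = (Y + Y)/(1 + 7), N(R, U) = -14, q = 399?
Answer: -22361/4 ≈ -5590.3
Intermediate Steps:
s(d, Y) = Y/4 (s(d, Y) = (2*Y)/8 = (2*Y)*(⅛) = Y/4)
N(2, 18)*q + s(-16, -17) = -14*399 + (¼)*(-17) = -5586 - 17/4 = -22361/4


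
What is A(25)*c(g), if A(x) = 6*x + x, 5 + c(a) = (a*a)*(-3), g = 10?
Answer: -53375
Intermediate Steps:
c(a) = -5 - 3*a² (c(a) = -5 + (a*a)*(-3) = -5 + a²*(-3) = -5 - 3*a²)
A(x) = 7*x
A(25)*c(g) = (7*25)*(-5 - 3*10²) = 175*(-5 - 3*100) = 175*(-5 - 300) = 175*(-305) = -53375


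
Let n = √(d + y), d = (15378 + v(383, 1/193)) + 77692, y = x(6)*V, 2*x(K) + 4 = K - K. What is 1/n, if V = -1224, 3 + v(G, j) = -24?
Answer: √95491/95491 ≈ 0.0032361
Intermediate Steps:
v(G, j) = -27 (v(G, j) = -3 - 24 = -27)
x(K) = -2 (x(K) = -2 + (K - K)/2 = -2 + (½)*0 = -2 + 0 = -2)
y = 2448 (y = -2*(-1224) = 2448)
d = 93043 (d = (15378 - 27) + 77692 = 15351 + 77692 = 93043)
n = √95491 (n = √(93043 + 2448) = √95491 ≈ 309.02)
1/n = 1/(√95491) = √95491/95491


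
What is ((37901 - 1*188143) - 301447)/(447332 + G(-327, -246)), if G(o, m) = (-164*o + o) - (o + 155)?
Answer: -150563/166935 ≈ -0.90193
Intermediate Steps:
G(o, m) = -155 - 164*o (G(o, m) = -163*o - (155 + o) = -163*o + (-155 - o) = -155 - 164*o)
((37901 - 1*188143) - 301447)/(447332 + G(-327, -246)) = ((37901 - 1*188143) - 301447)/(447332 + (-155 - 164*(-327))) = ((37901 - 188143) - 301447)/(447332 + (-155 + 53628)) = (-150242 - 301447)/(447332 + 53473) = -451689/500805 = -451689*1/500805 = -150563/166935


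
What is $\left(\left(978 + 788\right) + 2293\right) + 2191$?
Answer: $6250$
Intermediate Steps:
$\left(\left(978 + 788\right) + 2293\right) + 2191 = \left(1766 + 2293\right) + 2191 = 4059 + 2191 = 6250$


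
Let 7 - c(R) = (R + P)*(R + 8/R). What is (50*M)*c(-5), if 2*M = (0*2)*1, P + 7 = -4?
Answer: 0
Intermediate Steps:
P = -11 (P = -7 - 4 = -11)
M = 0 (M = ((0*2)*1)/2 = (0*1)/2 = (½)*0 = 0)
c(R) = 7 - (-11 + R)*(R + 8/R) (c(R) = 7 - (R - 11)*(R + 8/R) = 7 - (-11 + R)*(R + 8/R))
(50*M)*c(-5) = (50*0)*(-1 - 1*(-5)² + 11*(-5) + 88/(-5)) = 0*(-1 - 1*25 - 55 + 88*(-⅕)) = 0*(-1 - 25 - 55 - 88/5) = 0*(-493/5) = 0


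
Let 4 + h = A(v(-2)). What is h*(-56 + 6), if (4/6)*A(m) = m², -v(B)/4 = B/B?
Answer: -1000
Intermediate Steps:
v(B) = -4 (v(B) = -4*B/B = -4*1 = -4)
A(m) = 3*m²/2
h = 20 (h = -4 + (3/2)*(-4)² = -4 + (3/2)*16 = -4 + 24 = 20)
h*(-56 + 6) = 20*(-56 + 6) = 20*(-50) = -1000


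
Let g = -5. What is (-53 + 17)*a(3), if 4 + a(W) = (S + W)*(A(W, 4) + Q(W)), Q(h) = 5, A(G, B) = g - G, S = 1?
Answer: 576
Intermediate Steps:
A(G, B) = -5 - G
a(W) = -4 - W*(1 + W) (a(W) = -4 + (1 + W)*((-5 - W) + 5) = -4 + (1 + W)*(-W) = -4 - W*(1 + W))
(-53 + 17)*a(3) = (-53 + 17)*(-4 - 1*3 - 1*3²) = -36*(-4 - 3 - 1*9) = -36*(-4 - 3 - 9) = -36*(-16) = 576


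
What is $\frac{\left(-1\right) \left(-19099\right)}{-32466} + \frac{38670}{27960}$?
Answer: $\frac{12024203}{15129156} \approx 0.79477$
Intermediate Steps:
$\frac{\left(-1\right) \left(-19099\right)}{-32466} + \frac{38670}{27960} = 19099 \left(- \frac{1}{32466}\right) + 38670 \cdot \frac{1}{27960} = - \frac{19099}{32466} + \frac{1289}{932} = \frac{12024203}{15129156}$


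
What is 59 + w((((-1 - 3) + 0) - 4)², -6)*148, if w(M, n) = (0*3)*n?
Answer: 59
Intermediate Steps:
w(M, n) = 0 (w(M, n) = 0*n = 0)
59 + w((((-1 - 3) + 0) - 4)², -6)*148 = 59 + 0*148 = 59 + 0 = 59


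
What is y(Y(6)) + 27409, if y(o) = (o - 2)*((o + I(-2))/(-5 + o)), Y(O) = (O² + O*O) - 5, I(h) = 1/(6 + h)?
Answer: 6814917/248 ≈ 27480.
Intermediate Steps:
Y(O) = -5 + 2*O² (Y(O) = (O² + O²) - 5 = 2*O² - 5 = -5 + 2*O²)
y(o) = (-2 + o)*(¼ + o)/(-5 + o) (y(o) = (o - 2)*((o + 1/(6 - 2))/(-5 + o)) = (-2 + o)*((o + 1/4)/(-5 + o)) = (-2 + o)*((o + ¼)/(-5 + o)) = (-2 + o)*((¼ + o)/(-5 + o)) = (-2 + o)*(¼ + o)/(-5 + o))
y(Y(6)) + 27409 = (-2 - 7*(-5 + 2*6²) + 4*(-5 + 2*6²)²)/(4*(-5 + (-5 + 2*6²))) + 27409 = (-2 - 7*(-5 + 2*36) + 4*(-5 + 2*36)²)/(4*(-5 + (-5 + 2*36))) + 27409 = (-2 - 7*(-5 + 72) + 4*(-5 + 72)²)/(4*(-5 + (-5 + 72))) + 27409 = (-2 - 7*67 + 4*67²)/(4*(-5 + 67)) + 27409 = (¼)*(-2 - 469 + 4*4489)/62 + 27409 = (¼)*(1/62)*(-2 - 469 + 17956) + 27409 = (¼)*(1/62)*17485 + 27409 = 17485/248 + 27409 = 6814917/248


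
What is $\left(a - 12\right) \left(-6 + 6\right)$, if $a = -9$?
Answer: $0$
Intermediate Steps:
$\left(a - 12\right) \left(-6 + 6\right) = \left(-9 - 12\right) \left(-6 + 6\right) = \left(-21\right) 0 = 0$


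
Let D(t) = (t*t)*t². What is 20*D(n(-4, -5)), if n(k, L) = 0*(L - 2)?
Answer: 0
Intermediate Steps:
n(k, L) = 0 (n(k, L) = 0*(-2 + L) = 0)
D(t) = t⁴ (D(t) = t²*t² = t⁴)
20*D(n(-4, -5)) = 20*0⁴ = 20*0 = 0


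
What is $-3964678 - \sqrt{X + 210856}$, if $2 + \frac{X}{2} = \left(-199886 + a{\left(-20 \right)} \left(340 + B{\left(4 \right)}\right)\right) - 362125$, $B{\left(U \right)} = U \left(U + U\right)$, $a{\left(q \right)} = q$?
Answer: $-3964678 - 5 i \sqrt{37122} \approx -3.9647 \cdot 10^{6} - 963.35 i$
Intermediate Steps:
$B{\left(U \right)} = 2 U^{2}$ ($B{\left(U \right)} = U 2 U = 2 U^{2}$)
$X = -1138906$ ($X = -4 + 2 \left(\left(-199886 - 20 \left(340 + 2 \cdot 4^{2}\right)\right) - 362125\right) = -4 + 2 \left(\left(-199886 - 20 \left(340 + 2 \cdot 16\right)\right) - 362125\right) = -4 + 2 \left(\left(-199886 - 20 \left(340 + 32\right)\right) - 362125\right) = -4 + 2 \left(\left(-199886 - 7440\right) - 362125\right) = -4 + 2 \left(-207326 - 362125\right) = -4 + 2 \left(-569451\right) = -4 - 1138902 = -1138906$)
$-3964678 - \sqrt{X + 210856} = -3964678 - \sqrt{-1138906 + 210856} = -3964678 - \sqrt{-928050} = -3964678 - 5 i \sqrt{37122}$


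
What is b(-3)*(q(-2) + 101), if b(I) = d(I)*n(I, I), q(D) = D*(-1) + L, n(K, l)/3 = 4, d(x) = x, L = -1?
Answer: -3672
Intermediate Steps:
n(K, l) = 12 (n(K, l) = 3*4 = 12)
q(D) = -1 - D (q(D) = D*(-1) - 1 = -D - 1 = -1 - D)
b(I) = 12*I (b(I) = I*12 = 12*I)
b(-3)*(q(-2) + 101) = (12*(-3))*((-1 - 1*(-2)) + 101) = -36*((-1 + 2) + 101) = -36*(1 + 101) = -36*102 = -3672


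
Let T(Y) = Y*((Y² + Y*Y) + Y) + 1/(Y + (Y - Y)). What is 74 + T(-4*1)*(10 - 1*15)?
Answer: 2541/4 ≈ 635.25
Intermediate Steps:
T(Y) = 1/Y + Y*(Y + 2*Y²) (T(Y) = Y*((Y² + Y²) + Y) + 1/(Y + 0) = Y*(2*Y² + Y) + 1/Y = Y*(Y + 2*Y²) + 1/Y = 1/Y + Y*(Y + 2*Y²))
74 + T(-4*1)*(10 - 1*15) = 74 + ((1 + (-4*1)³*(1 + 2*(-4*1)))/((-4*1)))*(10 - 1*15) = 74 + ((1 + (-4)³*(1 + 2*(-4)))/(-4))*(10 - 15) = 74 - (1 - 64*(1 - 8))/4*(-5) = 74 - (1 - 64*(-7))/4*(-5) = 74 - (1 + 448)/4*(-5) = 74 - ¼*449*(-5) = 74 - 449/4*(-5) = 74 + 2245/4 = 2541/4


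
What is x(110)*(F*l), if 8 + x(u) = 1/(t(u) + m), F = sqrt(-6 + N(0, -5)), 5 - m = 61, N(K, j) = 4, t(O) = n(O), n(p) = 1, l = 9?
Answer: -3969*I*sqrt(2)/55 ≈ -102.05*I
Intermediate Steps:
t(O) = 1
m = -56 (m = 5 - 1*61 = 5 - 61 = -56)
F = I*sqrt(2) (F = sqrt(-6 + 4) = sqrt(-2) = I*sqrt(2) ≈ 1.4142*I)
x(u) = -441/55 (x(u) = -8 + 1/(1 - 56) = -8 + 1/(-55) = -8 - 1/55 = -441/55)
x(110)*(F*l) = -441*I*sqrt(2)*9/55 = -3969*I*sqrt(2)/55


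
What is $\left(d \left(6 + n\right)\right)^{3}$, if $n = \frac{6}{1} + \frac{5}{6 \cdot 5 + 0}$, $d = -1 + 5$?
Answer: $\frac{3112136}{27} \approx 1.1526 \cdot 10^{5}$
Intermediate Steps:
$d = 4$
$n = \frac{37}{6}$ ($n = 6 \cdot 1 + \frac{5}{30 + 0} = 6 + \frac{5}{30} = 6 + 5 \cdot \frac{1}{30} = 6 + \frac{1}{6} = \frac{37}{6} \approx 6.1667$)
$\left(d \left(6 + n\right)\right)^{3} = \left(4 \left(6 + \frac{37}{6}\right)\right)^{3} = \left(4 \cdot \frac{73}{6}\right)^{3} = \left(\frac{146}{3}\right)^{3} = \frac{3112136}{27}$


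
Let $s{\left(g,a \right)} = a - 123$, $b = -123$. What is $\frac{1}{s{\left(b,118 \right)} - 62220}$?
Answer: $- \frac{1}{62225} \approx -1.6071 \cdot 10^{-5}$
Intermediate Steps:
$s{\left(g,a \right)} = -123 + a$
$\frac{1}{s{\left(b,118 \right)} - 62220} = \frac{1}{\left(-123 + 118\right) - 62220} = \frac{1}{-5 - 62220} = \frac{1}{-62225} = - \frac{1}{62225}$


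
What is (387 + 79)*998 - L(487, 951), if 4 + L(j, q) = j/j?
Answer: 465071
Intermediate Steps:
L(j, q) = -3 (L(j, q) = -4 + j/j = -4 + 1 = -3)
(387 + 79)*998 - L(487, 951) = (387 + 79)*998 - 1*(-3) = 466*998 + 3 = 465068 + 3 = 465071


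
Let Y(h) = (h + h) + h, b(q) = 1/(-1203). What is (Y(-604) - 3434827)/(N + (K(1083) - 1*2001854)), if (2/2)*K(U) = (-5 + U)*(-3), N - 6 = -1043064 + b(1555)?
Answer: 4134276717/3666919639 ≈ 1.1275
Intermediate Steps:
b(q) = -1/1203
Y(h) = 3*h (Y(h) = 2*h + h = 3*h)
N = -1254798775/1203 (N = 6 + (-1043064 - 1/1203) = 6 - 1254805993/1203 = -1254798775/1203 ≈ -1.0431e+6)
K(U) = 15 - 3*U (K(U) = (-5 + U)*(-3) = 15 - 3*U)
(Y(-604) - 3434827)/(N + (K(1083) - 1*2001854)) = (3*(-604) - 3434827)/(-1254798775/1203 + ((15 - 3*1083) - 1*2001854)) = (-1812 - 3434827)/(-1254798775/1203 + ((15 - 3249) - 2001854)) = -3436639/(-1254798775/1203 + (-3234 - 2001854)) = -3436639/(-1254798775/1203 - 2005088) = -3436639/(-3666919639/1203) = -3436639*(-1203/3666919639) = 4134276717/3666919639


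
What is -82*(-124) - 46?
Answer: 10122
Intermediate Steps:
-82*(-124) - 46 = 10168 - 46 = 10122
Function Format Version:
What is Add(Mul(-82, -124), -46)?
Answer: 10122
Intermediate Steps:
Add(Mul(-82, -124), -46) = Add(10168, -46) = 10122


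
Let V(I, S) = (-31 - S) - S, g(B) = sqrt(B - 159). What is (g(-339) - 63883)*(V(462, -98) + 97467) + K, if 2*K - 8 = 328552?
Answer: -6236860776 + 97632*I*sqrt(498) ≈ -6.2369e+9 + 2.1787e+6*I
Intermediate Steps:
K = 164280 (K = 4 + (1/2)*328552 = 4 + 164276 = 164280)
g(B) = sqrt(-159 + B)
V(I, S) = -31 - 2*S
(g(-339) - 63883)*(V(462, -98) + 97467) + K = (sqrt(-159 - 339) - 63883)*((-31 - 2*(-98)) + 97467) + 164280 = (sqrt(-498) - 63883)*((-31 + 196) + 97467) + 164280 = (I*sqrt(498) - 63883)*(165 + 97467) + 164280 = (-63883 + I*sqrt(498))*97632 + 164280 = (-6237025056 + 97632*I*sqrt(498)) + 164280 = -6236860776 + 97632*I*sqrt(498)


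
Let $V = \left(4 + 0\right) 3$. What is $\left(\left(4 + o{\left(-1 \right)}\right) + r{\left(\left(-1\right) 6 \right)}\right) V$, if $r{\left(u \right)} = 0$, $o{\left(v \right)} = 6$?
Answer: $120$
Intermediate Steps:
$V = 12$ ($V = 4 \cdot 3 = 12$)
$\left(\left(4 + o{\left(-1 \right)}\right) + r{\left(\left(-1\right) 6 \right)}\right) V = \left(\left(4 + 6\right) + 0\right) 12 = \left(10 + 0\right) 12 = 10 \cdot 12 = 120$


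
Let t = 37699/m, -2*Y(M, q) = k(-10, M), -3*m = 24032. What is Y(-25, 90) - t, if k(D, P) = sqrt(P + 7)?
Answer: 113097/24032 - 3*I*sqrt(2)/2 ≈ 4.7061 - 2.1213*I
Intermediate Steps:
m = -24032/3 (m = -1/3*24032 = -24032/3 ≈ -8010.7)
k(D, P) = sqrt(7 + P)
Y(M, q) = -sqrt(7 + M)/2
t = -113097/24032 (t = 37699/(-24032/3) = 37699*(-3/24032) = -113097/24032 ≈ -4.7061)
Y(-25, 90) - t = -sqrt(7 - 25)/2 - 1*(-113097/24032) = -3*I*sqrt(2)/2 + 113097/24032 = 113097/24032 - 3*I*sqrt(2)/2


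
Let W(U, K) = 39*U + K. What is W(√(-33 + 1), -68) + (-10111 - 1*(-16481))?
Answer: 6302 + 156*I*√2 ≈ 6302.0 + 220.62*I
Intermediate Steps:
W(U, K) = K + 39*U
W(√(-33 + 1), -68) + (-10111 - 1*(-16481)) = (-68 + 39*√(-33 + 1)) + (-10111 - 1*(-16481)) = (-68 + 39*√(-32)) + (-10111 + 16481) = (-68 + 39*(4*I*√2)) + 6370 = (-68 + 156*I*√2) + 6370 = 6302 + 156*I*√2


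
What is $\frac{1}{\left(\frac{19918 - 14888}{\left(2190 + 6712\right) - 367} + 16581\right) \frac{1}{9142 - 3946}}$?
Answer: $\frac{8869572}{28304773} \approx 0.31336$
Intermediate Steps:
$\frac{1}{\left(\frac{19918 - 14888}{\left(2190 + 6712\right) - 367} + 16581\right) \frac{1}{9142 - 3946}} = \frac{1}{\left(\frac{5030}{8902 - 367} + 16581\right) \frac{1}{5196}} = \frac{1}{\left(\frac{5030}{8535} + 16581\right) \frac{1}{5196}} = \frac{1}{\left(5030 \cdot \frac{1}{8535} + 16581\right) \frac{1}{5196}} = \frac{1}{\left(\frac{1006}{1707} + 16581\right) \frac{1}{5196}} = \frac{1}{\frac{28304773}{1707} \cdot \frac{1}{5196}} = \frac{1}{\frac{28304773}{8869572}} = \frac{8869572}{28304773}$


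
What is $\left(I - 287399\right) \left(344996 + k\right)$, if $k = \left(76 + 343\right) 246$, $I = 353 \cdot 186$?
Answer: $-99355489870$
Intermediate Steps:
$I = 65658$
$k = 103074$ ($k = 419 \cdot 246 = 103074$)
$\left(I - 287399\right) \left(344996 + k\right) = \left(65658 - 287399\right) \left(344996 + 103074\right) = \left(-221741\right) 448070 = -99355489870$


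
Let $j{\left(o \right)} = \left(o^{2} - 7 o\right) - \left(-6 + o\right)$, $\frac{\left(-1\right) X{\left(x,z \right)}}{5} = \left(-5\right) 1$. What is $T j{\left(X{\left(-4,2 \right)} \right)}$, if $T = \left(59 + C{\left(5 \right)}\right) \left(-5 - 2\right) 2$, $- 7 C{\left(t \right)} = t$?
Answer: $-351696$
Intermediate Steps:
$X{\left(x,z \right)} = 25$ ($X{\left(x,z \right)} = - 5 \left(\left(-5\right) 1\right) = \left(-5\right) \left(-5\right) = 25$)
$j{\left(o \right)} = 6 + o^{2} - 8 o$
$C{\left(t \right)} = - \frac{t}{7}$
$T = -816$ ($T = \left(59 - \frac{5}{7}\right) \left(-5 - 2\right) 2 = \left(59 - \frac{5}{7}\right) \left(\left(-7\right) 2\right) = \frac{408}{7} \left(-14\right) = -816$)
$T j{\left(X{\left(-4,2 \right)} \right)} = - 816 \left(6 + 25^{2} - 200\right) = - 816 \left(6 + 625 - 200\right) = \left(-816\right) 431 = -351696$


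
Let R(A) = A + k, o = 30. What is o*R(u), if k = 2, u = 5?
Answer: 210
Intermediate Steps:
R(A) = 2 + A (R(A) = A + 2 = 2 + A)
o*R(u) = 30*(2 + 5) = 30*7 = 210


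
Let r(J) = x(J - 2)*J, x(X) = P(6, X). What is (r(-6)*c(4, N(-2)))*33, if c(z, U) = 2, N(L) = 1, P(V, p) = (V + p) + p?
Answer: 3960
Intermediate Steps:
P(V, p) = V + 2*p
x(X) = 6 + 2*X
r(J) = J*(2 + 2*J) (r(J) = (6 + 2*(J - 2))*J = (6 + 2*(-2 + J))*J = (6 + (-4 + 2*J))*J = (2 + 2*J)*J = J*(2 + 2*J))
(r(-6)*c(4, N(-2)))*33 = ((2*(-6)*(1 - 6))*2)*33 = ((2*(-6)*(-5))*2)*33 = (60*2)*33 = 120*33 = 3960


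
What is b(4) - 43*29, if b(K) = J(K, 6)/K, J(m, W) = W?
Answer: -2491/2 ≈ -1245.5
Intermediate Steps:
b(K) = 6/K
b(4) - 43*29 = 6/4 - 43*29 = 6*(¼) - 1247 = 3/2 - 1247 = -2491/2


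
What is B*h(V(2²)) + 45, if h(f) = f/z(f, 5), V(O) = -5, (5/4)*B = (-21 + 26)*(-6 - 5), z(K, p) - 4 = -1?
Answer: 355/3 ≈ 118.33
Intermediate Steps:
z(K, p) = 3 (z(K, p) = 4 - 1 = 3)
B = -44 (B = 4*((-21 + 26)*(-6 - 5))/5 = 4*(5*(-11))/5 = (⅘)*(-55) = -44)
h(f) = f/3
B*h(V(2²)) + 45 = -44*(-5)/3 + 45 = -44*(-5/3) + 45 = 220/3 + 45 = 355/3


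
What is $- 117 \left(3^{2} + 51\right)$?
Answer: $-7020$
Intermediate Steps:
$- 117 \left(3^{2} + 51\right) = - 117 \left(9 + 51\right) = \left(-117\right) 60 = -7020$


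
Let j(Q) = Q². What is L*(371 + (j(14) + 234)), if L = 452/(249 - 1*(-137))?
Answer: 181026/193 ≈ 937.96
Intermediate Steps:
L = 226/193 (L = 452/(249 + 137) = 452/386 = 452*(1/386) = 226/193 ≈ 1.1710)
L*(371 + (j(14) + 234)) = 226*(371 + (14² + 234))/193 = 226*(371 + (196 + 234))/193 = 226*(371 + 430)/193 = (226/193)*801 = 181026/193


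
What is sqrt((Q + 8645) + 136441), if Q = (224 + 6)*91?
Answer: 8*sqrt(2594) ≈ 407.45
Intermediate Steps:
Q = 20930 (Q = 230*91 = 20930)
sqrt((Q + 8645) + 136441) = sqrt((20930 + 8645) + 136441) = sqrt(29575 + 136441) = sqrt(166016) = 8*sqrt(2594)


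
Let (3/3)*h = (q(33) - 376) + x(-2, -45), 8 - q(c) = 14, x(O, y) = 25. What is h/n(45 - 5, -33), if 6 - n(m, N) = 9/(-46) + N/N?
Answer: -16422/239 ≈ -68.711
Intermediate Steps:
q(c) = -6 (q(c) = 8 - 1*14 = 8 - 14 = -6)
n(m, N) = 239/46 (n(m, N) = 6 - (9/(-46) + N/N) = 6 - (9*(-1/46) + 1) = 6 - (-9/46 + 1) = 6 - 1*37/46 = 6 - 37/46 = 239/46)
h = -357 (h = (-6 - 376) + 25 = -382 + 25 = -357)
h/n(45 - 5, -33) = -357/239/46 = -357*46/239 = -16422/239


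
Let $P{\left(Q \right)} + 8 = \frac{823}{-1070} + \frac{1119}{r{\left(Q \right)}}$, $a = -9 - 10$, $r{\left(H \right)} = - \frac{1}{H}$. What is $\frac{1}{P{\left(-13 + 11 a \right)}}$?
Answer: $\frac{1070}{265797877} \approx 4.0256 \cdot 10^{-6}$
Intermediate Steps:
$a = -19$
$P{\left(Q \right)} = - \frac{9383}{1070} - 1119 Q$ ($P{\left(Q \right)} = -8 + \left(\frac{823}{-1070} + \frac{1119}{\left(-1\right) \frac{1}{Q}}\right) = -8 + \left(823 \left(- \frac{1}{1070}\right) + 1119 \left(- Q\right)\right) = -8 - \left(\frac{823}{1070} + 1119 Q\right) = - \frac{9383}{1070} - 1119 Q$)
$\frac{1}{P{\left(-13 + 11 a \right)}} = \frac{1}{- \frac{9383}{1070} - 1119 \left(-13 + 11 \left(-19\right)\right)} = \frac{1}{- \frac{9383}{1070} - 1119 \left(-13 - 209\right)} = \frac{1}{- \frac{9383}{1070} - -248418} = \frac{1}{- \frac{9383}{1070} + 248418} = \frac{1}{\frac{265797877}{1070}} = \frac{1070}{265797877}$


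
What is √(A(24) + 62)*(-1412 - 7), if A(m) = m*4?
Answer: -1419*√158 ≈ -17837.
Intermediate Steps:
A(m) = 4*m
√(A(24) + 62)*(-1412 - 7) = √(4*24 + 62)*(-1412 - 7) = √(96 + 62)*(-1419) = √158*(-1419) = -1419*√158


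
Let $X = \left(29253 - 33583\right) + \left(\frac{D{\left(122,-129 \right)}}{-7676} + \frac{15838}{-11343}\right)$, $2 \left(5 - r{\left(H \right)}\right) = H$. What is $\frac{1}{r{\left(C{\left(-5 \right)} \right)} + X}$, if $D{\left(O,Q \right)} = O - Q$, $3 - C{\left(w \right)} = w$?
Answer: $- \frac{4582572}{19844502587} \approx -0.00023092$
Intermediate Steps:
$C{\left(w \right)} = 3 - w$
$r{\left(H \right)} = 5 - \frac{H}{2}$
$X = - \frac{19849085159}{4582572}$ ($X = \left(29253 - 33583\right) + \left(\frac{122 - -129}{-7676} + \frac{15838}{-11343}\right) = -4330 + \left(\left(122 + 129\right) \left(- \frac{1}{7676}\right) + 15838 \left(- \frac{1}{11343}\right)\right) = -4330 + \left(251 \left(- \frac{1}{7676}\right) - \frac{15838}{11343}\right) = -4330 - \frac{6548399}{4582572} = - \frac{19849085159}{4582572} \approx -4331.4$)
$\frac{1}{r{\left(C{\left(-5 \right)} \right)} + X} = \frac{1}{\left(5 - \frac{3 - -5}{2}\right) - \frac{19849085159}{4582572}} = \frac{1}{\left(5 - \frac{3 + 5}{2}\right) - \frac{19849085159}{4582572}} = \frac{1}{\left(5 - 4\right) - \frac{19849085159}{4582572}} = \frac{1}{1 - \frac{19849085159}{4582572}} = \frac{1}{- \frac{19844502587}{4582572}} = - \frac{4582572}{19844502587}$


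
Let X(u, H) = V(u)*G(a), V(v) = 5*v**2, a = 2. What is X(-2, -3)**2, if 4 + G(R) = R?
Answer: 1600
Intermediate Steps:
G(R) = -4 + R
X(u, H) = -10*u**2 (X(u, H) = (5*u**2)*(-4 + 2) = (5*u**2)*(-2) = -10*u**2)
X(-2, -3)**2 = (-10*(-2)**2)**2 = (-10*4)**2 = (-40)**2 = 1600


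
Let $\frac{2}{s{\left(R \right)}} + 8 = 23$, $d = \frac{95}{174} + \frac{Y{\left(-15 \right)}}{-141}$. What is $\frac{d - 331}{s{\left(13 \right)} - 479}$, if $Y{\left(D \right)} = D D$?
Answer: $\frac{13577515}{19580858} \approx 0.69341$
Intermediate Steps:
$Y{\left(D \right)} = D^{2}$
$d = - \frac{8585}{8178}$ ($d = \frac{95}{174} + \frac{\left(-15\right)^{2}}{-141} = 95 \cdot \frac{1}{174} + 225 \left(- \frac{1}{141}\right) = \frac{95}{174} - \frac{75}{47} = - \frac{8585}{8178} \approx -1.0498$)
$s{\left(R \right)} = \frac{2}{15}$ ($s{\left(R \right)} = \frac{2}{-8 + 23} = \frac{2}{15}$)
$\frac{d - 331}{s{\left(13 \right)} - 479} = \frac{- \frac{8585}{8178} - 331}{\frac{2}{15} - 479} = - \frac{2715503}{8178 \left(- \frac{7183}{15}\right)} = \left(- \frac{2715503}{8178}\right) \left(- \frac{15}{7183}\right) = \frac{13577515}{19580858}$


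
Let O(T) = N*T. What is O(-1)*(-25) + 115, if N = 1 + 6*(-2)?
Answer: -160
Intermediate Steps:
N = -11 (N = 1 - 12 = -11)
O(T) = -11*T
O(-1)*(-25) + 115 = -11*(-1)*(-25) + 115 = 11*(-25) + 115 = -275 + 115 = -160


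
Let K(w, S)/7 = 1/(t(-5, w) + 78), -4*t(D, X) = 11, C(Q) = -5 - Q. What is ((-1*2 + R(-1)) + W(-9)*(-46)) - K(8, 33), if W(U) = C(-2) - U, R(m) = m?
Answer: -12001/43 ≈ -279.09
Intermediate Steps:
t(D, X) = -11/4 (t(D, X) = -¼*11 = -11/4)
W(U) = -3 - U (W(U) = (-5 - 1*(-2)) - U = (-5 + 2) - U = -3 - U)
K(w, S) = 4/43 (K(w, S) = 7/(-11/4 + 78) = 7/(301/4) = 7*(4/301) = 4/43)
((-1*2 + R(-1)) + W(-9)*(-46)) - K(8, 33) = ((-1*2 - 1) + (-3 - 1*(-9))*(-46)) - 1*4/43 = ((-2 - 1) + (-3 + 9)*(-46)) - 4/43 = (-3 + 6*(-46)) - 4/43 = (-3 - 276) - 4/43 = -279 - 4/43 = -12001/43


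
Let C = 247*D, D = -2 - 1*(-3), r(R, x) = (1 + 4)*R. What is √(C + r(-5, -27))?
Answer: √222 ≈ 14.900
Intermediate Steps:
r(R, x) = 5*R
D = 1 (D = -2 + 3 = 1)
C = 247 (C = 247*1 = 247)
√(C + r(-5, -27)) = √(247 + 5*(-5)) = √(247 - 25) = √222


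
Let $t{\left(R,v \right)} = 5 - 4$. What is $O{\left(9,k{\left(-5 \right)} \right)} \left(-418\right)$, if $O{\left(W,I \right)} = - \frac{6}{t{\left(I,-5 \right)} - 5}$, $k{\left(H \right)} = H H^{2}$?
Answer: $-627$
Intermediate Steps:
$t{\left(R,v \right)} = 1$
$k{\left(H \right)} = H^{3}$
$O{\left(W,I \right)} = \frac{3}{2}$ ($O{\left(W,I \right)} = - \frac{6}{1 - 5} = - \frac{6}{-4} = \left(-6\right) \left(- \frac{1}{4}\right) = \frac{3}{2}$)
$O{\left(9,k{\left(-5 \right)} \right)} \left(-418\right) = \frac{3}{2} \left(-418\right) = -627$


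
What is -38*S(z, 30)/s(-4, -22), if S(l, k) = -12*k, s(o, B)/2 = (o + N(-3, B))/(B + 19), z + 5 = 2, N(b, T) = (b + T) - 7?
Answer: 570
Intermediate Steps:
N(b, T) = -7 + T + b (N(b, T) = (T + b) - 7 = -7 + T + b)
z = -3 (z = -5 + 2 = -3)
s(o, B) = 2*(-10 + B + o)/(19 + B) (s(o, B) = 2*((o + (-7 + B - 3))/(B + 19)) = 2*((o + (-10 + B))/(19 + B)) = 2*((-10 + B + o)/(19 + B)) = 2*(-10 + B + o)/(19 + B))
-38*S(z, 30)/s(-4, -22) = -38*(-12*30)/(2*(-10 - 22 - 4)/(19 - 22)) = -(-13680)/(2*(-36)/(-3)) = -(-13680)/(2*(-⅓)*(-36)) = -(-13680)/24 = -38*(-15) = 570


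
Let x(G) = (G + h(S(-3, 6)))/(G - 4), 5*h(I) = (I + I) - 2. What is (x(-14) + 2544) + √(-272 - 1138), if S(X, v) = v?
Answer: 7634/3 + I*√1410 ≈ 2544.7 + 37.55*I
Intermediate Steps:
h(I) = -⅖ + 2*I/5 (h(I) = ((I + I) - 2)/5 = (2*I - 2)/5 = (-2 + 2*I)/5 = -⅖ + 2*I/5)
x(G) = (2 + G)/(-4 + G) (x(G) = (G + (-⅖ + (⅖)*6))/(G - 4) = (G + (-⅖ + 12/5))/(-4 + G) = (G + 2)/(-4 + G) = (2 + G)/(-4 + G))
(x(-14) + 2544) + √(-272 - 1138) = ((2 - 14)/(-4 - 14) + 2544) + √(-272 - 1138) = (-12/(-18) + 2544) + √(-1410) = (-1/18*(-12) + 2544) + I*√1410 = (⅔ + 2544) + I*√1410 = 7634/3 + I*√1410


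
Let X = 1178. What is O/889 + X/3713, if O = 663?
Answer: 3508961/3300857 ≈ 1.0630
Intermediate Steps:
O/889 + X/3713 = 663/889 + 1178/3713 = 3508961/3300857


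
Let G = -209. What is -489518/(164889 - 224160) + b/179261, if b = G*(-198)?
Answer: 90204238720/10624978731 ≈ 8.4898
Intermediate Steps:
b = 41382 (b = -209*(-198) = 41382)
-489518/(164889 - 224160) + b/179261 = -489518/(164889 - 224160) + 41382/179261 = -489518/(-59271) + 41382*(1/179261) = -489518*(-1/59271) + 41382/179261 = 489518/59271 + 41382/179261 = 90204238720/10624978731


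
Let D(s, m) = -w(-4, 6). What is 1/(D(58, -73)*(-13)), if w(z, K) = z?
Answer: -1/52 ≈ -0.019231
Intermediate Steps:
D(s, m) = 4 (D(s, m) = -1*(-4) = 4)
1/(D(58, -73)*(-13)) = 1/(4*(-13)) = 1/(-52) = -1/52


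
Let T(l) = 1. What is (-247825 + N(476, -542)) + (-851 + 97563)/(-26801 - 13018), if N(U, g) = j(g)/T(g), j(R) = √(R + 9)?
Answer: -9868240387/39819 + I*√533 ≈ -2.4783e+5 + 23.087*I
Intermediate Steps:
j(R) = √(9 + R)
N(U, g) = √(9 + g) (N(U, g) = √(9 + g)/1 = √(9 + g)*1 = √(9 + g))
(-247825 + N(476, -542)) + (-851 + 97563)/(-26801 - 13018) = (-247825 + √(9 - 542)) + (-851 + 97563)/(-26801 - 13018) = (-247825 + √(-533)) + 96712/(-39819) = (-247825 + I*√533) + 96712*(-1/39819) = (-247825 + I*√533) - 96712/39819 = -9868240387/39819 + I*√533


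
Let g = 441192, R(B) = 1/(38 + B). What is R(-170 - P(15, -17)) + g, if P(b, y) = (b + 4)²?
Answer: 217507655/493 ≈ 4.4119e+5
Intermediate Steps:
P(b, y) = (4 + b)²
R(-170 - P(15, -17)) + g = 1/(38 + (-170 - (4 + 15)²)) + 441192 = 1/(38 + (-170 - 1*19²)) + 441192 = 1/(38 + (-170 - 1*361)) + 441192 = 1/(38 + (-170 - 361)) + 441192 = 1/(38 - 531) + 441192 = 1/(-493) + 441192 = -1/493 + 441192 = 217507655/493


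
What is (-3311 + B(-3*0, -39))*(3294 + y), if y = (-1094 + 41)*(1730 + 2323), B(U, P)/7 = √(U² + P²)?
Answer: 12955596570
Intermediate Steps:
B(U, P) = 7*√(P² + U²) (B(U, P) = 7*√(U² + P²) = 7*√(P² + U²))
y = -4267809 (y = -1053*4053 = -4267809)
(-3311 + B(-3*0, -39))*(3294 + y) = (-3311 + 7*√((-39)² + (-3*0)²))*(3294 - 4267809) = (-3311 + 7*√(1521 + 0²))*(-4264515) = (-3311 + 7*√(1521 + 0))*(-4264515) = (-3311 + 7*√1521)*(-4264515) = (-3311 + 7*39)*(-4264515) = (-3311 + 273)*(-4264515) = -3038*(-4264515) = 12955596570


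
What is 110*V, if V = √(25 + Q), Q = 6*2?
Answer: 110*√37 ≈ 669.10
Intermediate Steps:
Q = 12
V = √37 (V = √(25 + 12) = √37 ≈ 6.0828)
110*V = 110*√37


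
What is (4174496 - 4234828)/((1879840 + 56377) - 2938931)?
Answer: 30166/501357 ≈ 0.060169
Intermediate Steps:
(4174496 - 4234828)/((1879840 + 56377) - 2938931) = -60332/(1936217 - 2938931) = -60332/(-1002714) = -60332*(-1/1002714) = 30166/501357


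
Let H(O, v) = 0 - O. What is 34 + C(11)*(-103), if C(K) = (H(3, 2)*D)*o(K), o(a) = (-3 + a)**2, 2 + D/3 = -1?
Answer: -177950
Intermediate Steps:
H(O, v) = -O
D = -9 (D = -6 + 3*(-1) = -6 - 3 = -9)
C(K) = 27*(-3 + K)**2 (C(K) = (-1*3*(-9))*(-3 + K)**2 = (-3*(-9))*(-3 + K)**2 = 27*(-3 + K)**2)
34 + C(11)*(-103) = 34 + (27*(-3 + 11)**2)*(-103) = 34 + (27*8**2)*(-103) = 34 + (27*64)*(-103) = 34 + 1728*(-103) = 34 - 177984 = -177950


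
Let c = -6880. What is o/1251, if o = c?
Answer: -6880/1251 ≈ -5.4996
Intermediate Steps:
o = -6880
o/1251 = -6880/1251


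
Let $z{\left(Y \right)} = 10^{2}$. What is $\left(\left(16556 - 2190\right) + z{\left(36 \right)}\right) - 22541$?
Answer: $-8075$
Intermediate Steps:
$z{\left(Y \right)} = 100$
$\left(\left(16556 - 2190\right) + z{\left(36 \right)}\right) - 22541 = \left(\left(16556 - 2190\right) + 100\right) - 22541 = \left(14366 + 100\right) - 22541 = 14466 - 22541 = -8075$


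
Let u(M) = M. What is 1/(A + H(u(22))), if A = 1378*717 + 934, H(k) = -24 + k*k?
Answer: 1/989420 ≈ 1.0107e-6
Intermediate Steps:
H(k) = -24 + k²
A = 988960 (A = 988026 + 934 = 988960)
1/(A + H(u(22))) = 1/(988960 + (-24 + 22²)) = 1/(988960 + (-24 + 484)) = 1/(988960 + 460) = 1/989420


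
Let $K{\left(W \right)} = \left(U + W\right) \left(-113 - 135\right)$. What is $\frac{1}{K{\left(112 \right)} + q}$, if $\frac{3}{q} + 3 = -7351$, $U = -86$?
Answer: $- \frac{7354}{47418595} \approx -0.00015509$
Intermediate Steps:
$K{\left(W \right)} = 21328 - 248 W$ ($K{\left(W \right)} = \left(-86 + W\right) \left(-113 - 135\right) = \left(-86 + W\right) \left(-248\right) = 21328 - 248 W$)
$q = - \frac{3}{7354}$ ($q = \frac{3}{-3 - 7351} = \frac{3}{-7354} = 3 \left(- \frac{1}{7354}\right) = - \frac{3}{7354} \approx -0.00040794$)
$\frac{1}{K{\left(112 \right)} + q} = \frac{1}{\left(21328 - 27776\right) - \frac{3}{7354}} = \frac{1}{-6448 - \frac{3}{7354}} = \frac{1}{- \frac{47418595}{7354}} = - \frac{7354}{47418595}$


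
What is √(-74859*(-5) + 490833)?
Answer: 2*√216282 ≈ 930.12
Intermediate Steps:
√(-74859*(-5) + 490833) = √(374295 + 490833) = √865128 = 2*√216282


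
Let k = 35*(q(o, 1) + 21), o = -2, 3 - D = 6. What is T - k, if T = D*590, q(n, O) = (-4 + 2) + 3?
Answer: -2540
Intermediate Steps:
D = -3 (D = 3 - 1*6 = 3 - 6 = -3)
q(n, O) = 1 (q(n, O) = -2 + 3 = 1)
T = -1770 (T = -3*590 = -1770)
k = 770 (k = 35*(1 + 21) = 35*22 = 770)
T - k = -1770 - 1*770 = -1770 - 770 = -2540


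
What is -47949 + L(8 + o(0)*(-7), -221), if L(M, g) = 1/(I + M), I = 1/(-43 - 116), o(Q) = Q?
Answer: -60943020/1271 ≈ -47949.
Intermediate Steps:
I = -1/159 (I = 1/(-159) = -1/159 ≈ -0.0062893)
L(M, g) = 1/(-1/159 + M)
-47949 + L(8 + o(0)*(-7), -221) = -47949 + 159/(-1 + 159*(8 + 0*(-7))) = -47949 + 159/(-1 + 159*(8 + 0)) = -47949 + 159/(-1 + 159*8) = -47949 + 159/(-1 + 1272) = -47949 + 159/1271 = -60943020/1271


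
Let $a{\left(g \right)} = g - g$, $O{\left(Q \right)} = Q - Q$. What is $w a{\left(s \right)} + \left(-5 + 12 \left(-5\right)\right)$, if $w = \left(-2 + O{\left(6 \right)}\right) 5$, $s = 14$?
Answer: $-65$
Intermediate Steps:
$O{\left(Q \right)} = 0$
$a{\left(g \right)} = 0$
$w = -10$ ($w = \left(-2 + 0\right) 5 = \left(-2\right) 5 = -10$)
$w a{\left(s \right)} + \left(-5 + 12 \left(-5\right)\right) = \left(-10\right) 0 + \left(-5 + 12 \left(-5\right)\right) = 0 - 65 = -65$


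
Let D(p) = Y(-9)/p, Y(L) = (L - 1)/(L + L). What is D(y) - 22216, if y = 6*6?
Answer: -7197979/324 ≈ -22216.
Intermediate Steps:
Y(L) = (-1 + L)/(2*L) (Y(L) = (-1 + L)/((2*L)) = (-1 + L)*(1/(2*L)) = (-1 + L)/(2*L))
y = 36
D(p) = 5/(9*p) (D(p) = ((1/2)*(-1 - 9)/(-9))/p = ((1/2)*(-1/9)*(-10))/p = 5/(9*p))
D(y) - 22216 = (5/9)/36 - 22216 = (5/9)*(1/36) - 22216 = 5/324 - 22216 = -7197979/324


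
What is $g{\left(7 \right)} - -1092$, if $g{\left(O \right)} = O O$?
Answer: $1141$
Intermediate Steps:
$g{\left(O \right)} = O^{2}$
$g{\left(7 \right)} - -1092 = 7^{2} - -1092 = 49 + 1092 = 1141$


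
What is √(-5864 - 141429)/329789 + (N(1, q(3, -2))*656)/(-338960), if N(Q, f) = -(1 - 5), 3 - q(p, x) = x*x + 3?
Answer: -164/21185 + I*√147293/329789 ≈ -0.0077413 + 0.0011637*I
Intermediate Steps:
q(p, x) = -x² (q(p, x) = 3 - (x*x + 3) = 3 - (x² + 3) = 3 - (3 + x²) = 3 + (-3 - x²) = -x²)
N(Q, f) = 4 (N(Q, f) = -1*(-4) = 4)
√(-5864 - 141429)/329789 + (N(1, q(3, -2))*656)/(-338960) = √(-5864 - 141429)/329789 + (4*656)/(-338960) = √(-147293)*(1/329789) + 2624*(-1/338960) = (I*√147293)*(1/329789) - 164/21185 = I*√147293/329789 - 164/21185 = -164/21185 + I*√147293/329789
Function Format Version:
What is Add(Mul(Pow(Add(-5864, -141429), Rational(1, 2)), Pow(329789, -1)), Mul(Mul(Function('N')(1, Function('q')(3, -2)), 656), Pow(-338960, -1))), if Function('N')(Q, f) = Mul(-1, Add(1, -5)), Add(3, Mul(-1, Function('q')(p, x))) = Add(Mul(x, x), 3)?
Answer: Add(Rational(-164, 21185), Mul(Rational(1, 329789), I, Pow(147293, Rational(1, 2)))) ≈ Add(-0.0077413, Mul(0.0011637, I))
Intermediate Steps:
Function('q')(p, x) = Mul(-1, Pow(x, 2)) (Function('q')(p, x) = Add(3, Mul(-1, Add(Mul(x, x), 3))) = Add(3, Mul(-1, Add(Pow(x, 2), 3))) = Add(3, Mul(-1, Add(3, Pow(x, 2)))) = Add(3, Add(-3, Mul(-1, Pow(x, 2)))) = Mul(-1, Pow(x, 2)))
Function('N')(Q, f) = 4 (Function('N')(Q, f) = Mul(-1, -4) = 4)
Add(Mul(Pow(Add(-5864, -141429), Rational(1, 2)), Pow(329789, -1)), Mul(Mul(Function('N')(1, Function('q')(3, -2)), 656), Pow(-338960, -1))) = Add(Mul(Pow(Add(-5864, -141429), Rational(1, 2)), Pow(329789, -1)), Mul(Mul(4, 656), Pow(-338960, -1))) = Add(Mul(Pow(-147293, Rational(1, 2)), Rational(1, 329789)), Mul(2624, Rational(-1, 338960))) = Add(Mul(Mul(I, Pow(147293, Rational(1, 2))), Rational(1, 329789)), Rational(-164, 21185)) = Add(Mul(Rational(1, 329789), I, Pow(147293, Rational(1, 2))), Rational(-164, 21185)) = Add(Rational(-164, 21185), Mul(Rational(1, 329789), I, Pow(147293, Rational(1, 2))))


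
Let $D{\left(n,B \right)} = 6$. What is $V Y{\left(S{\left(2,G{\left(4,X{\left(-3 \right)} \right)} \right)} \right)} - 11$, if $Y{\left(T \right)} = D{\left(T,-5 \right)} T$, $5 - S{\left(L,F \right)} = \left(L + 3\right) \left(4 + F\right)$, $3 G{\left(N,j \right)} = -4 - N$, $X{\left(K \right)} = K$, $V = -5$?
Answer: $39$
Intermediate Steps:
$G{\left(N,j \right)} = - \frac{4}{3} - \frac{N}{3}$ ($G{\left(N,j \right)} = \frac{-4 - N}{3} = - \frac{4}{3} - \frac{N}{3}$)
$S{\left(L,F \right)} = 5 - \left(3 + L\right) \left(4 + F\right)$ ($S{\left(L,F \right)} = 5 - \left(L + 3\right) \left(4 + F\right) = 5 - \left(3 + L\right) \left(4 + F\right)$)
$Y{\left(T \right)} = 6 T$
$V Y{\left(S{\left(2,G{\left(4,X{\left(-3 \right)} \right)} \right)} \right)} - 11 = - 5 \cdot 6 \left(-7 - 8 - 3 \left(- \frac{4}{3} - \frac{4}{3}\right) - \left(- \frac{4}{3} - \frac{4}{3}\right) 2\right) - 11 = - 5 \cdot 6 \left(-7 - 8 - -8 - \left(- \frac{8}{3}\right) 2\right) - 11 = - 5 \cdot 6 \left(-7 - 8 + 8 + \frac{16}{3}\right) - 11 = - 5 \cdot 6 \left(- \frac{5}{3}\right) - 11 = \left(-5\right) \left(-10\right) - 11 = 50 - 11 = 39$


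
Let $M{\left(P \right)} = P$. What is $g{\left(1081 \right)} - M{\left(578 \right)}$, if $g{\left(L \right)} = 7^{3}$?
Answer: $-235$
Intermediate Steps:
$g{\left(L \right)} = 343$
$g{\left(1081 \right)} - M{\left(578 \right)} = 343 - 578 = -235$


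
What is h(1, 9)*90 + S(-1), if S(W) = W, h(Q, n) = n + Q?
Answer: 899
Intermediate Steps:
h(Q, n) = Q + n
h(1, 9)*90 + S(-1) = (1 + 9)*90 - 1 = 10*90 - 1 = 900 - 1 = 899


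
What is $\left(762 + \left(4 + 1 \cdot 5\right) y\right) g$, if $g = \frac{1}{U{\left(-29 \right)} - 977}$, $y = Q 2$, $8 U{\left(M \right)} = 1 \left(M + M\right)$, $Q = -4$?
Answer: $- \frac{2760}{3937} \approx -0.70104$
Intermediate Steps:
$U{\left(M \right)} = \frac{M}{4}$ ($U{\left(M \right)} = \frac{1 \left(M + M\right)}{8} = \frac{1 \cdot 2 M}{8} = \frac{2 M}{8} = \frac{M}{4}$)
$y = -8$ ($y = \left(-4\right) 2 = -8$)
$g = - \frac{4}{3937}$ ($g = \frac{1}{\frac{1}{4} \left(-29\right) - 977} = \frac{1}{- \frac{29}{4} - 977} = \frac{1}{- \frac{3937}{4}} = - \frac{4}{3937} \approx -0.001016$)
$\left(762 + \left(4 + 1 \cdot 5\right) y\right) g = \left(762 + \left(4 + 1 \cdot 5\right) \left(-8\right)\right) \left(- \frac{4}{3937}\right) = \left(762 + \left(4 + 5\right) \left(-8\right)\right) \left(- \frac{4}{3937}\right) = \left(762 + 9 \left(-8\right)\right) \left(- \frac{4}{3937}\right) = \left(762 - 72\right) \left(- \frac{4}{3937}\right) = 690 \left(- \frac{4}{3937}\right) = - \frac{2760}{3937}$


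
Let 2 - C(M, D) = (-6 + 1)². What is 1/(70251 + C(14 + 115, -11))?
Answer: 1/70228 ≈ 1.4239e-5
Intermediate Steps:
C(M, D) = -23 (C(M, D) = 2 - (-6 + 1)² = 2 - 1*(-5)² = 2 - 1*25 = 2 - 25 = -23)
1/(70251 + C(14 + 115, -11)) = 1/(70251 - 23) = 1/70228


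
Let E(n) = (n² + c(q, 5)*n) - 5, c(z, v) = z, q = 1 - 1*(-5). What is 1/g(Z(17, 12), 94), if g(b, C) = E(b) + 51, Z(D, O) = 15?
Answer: 1/361 ≈ 0.0027701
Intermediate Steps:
q = 6 (q = 1 + 5 = 6)
E(n) = -5 + n² + 6*n (E(n) = (n² + 6*n) - 5 = -5 + n² + 6*n)
g(b, C) = 46 + b² + 6*b (g(b, C) = (-5 + b² + 6*b) + 51 = 46 + b² + 6*b)
1/g(Z(17, 12), 94) = 1/(46 + 15² + 6*15) = 1/(46 + 225 + 90) = 1/361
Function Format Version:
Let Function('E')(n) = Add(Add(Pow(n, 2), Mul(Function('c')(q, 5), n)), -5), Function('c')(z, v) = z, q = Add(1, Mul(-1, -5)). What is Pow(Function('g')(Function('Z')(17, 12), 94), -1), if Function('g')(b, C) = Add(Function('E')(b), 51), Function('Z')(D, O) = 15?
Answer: Rational(1, 361) ≈ 0.0027701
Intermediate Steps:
q = 6 (q = Add(1, 5) = 6)
Function('E')(n) = Add(-5, Pow(n, 2), Mul(6, n)) (Function('E')(n) = Add(Add(Pow(n, 2), Mul(6, n)), -5) = Add(-5, Pow(n, 2), Mul(6, n)))
Function('g')(b, C) = Add(46, Pow(b, 2), Mul(6, b)) (Function('g')(b, C) = Add(Add(-5, Pow(b, 2), Mul(6, b)), 51) = Add(46, Pow(b, 2), Mul(6, b)))
Pow(Function('g')(Function('Z')(17, 12), 94), -1) = Pow(Add(46, Pow(15, 2), Mul(6, 15)), -1) = Pow(Add(46, 225, 90), -1) = Pow(361, -1) = Rational(1, 361)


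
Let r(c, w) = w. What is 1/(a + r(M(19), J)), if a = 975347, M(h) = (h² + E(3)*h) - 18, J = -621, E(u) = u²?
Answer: 1/974726 ≈ 1.0259e-6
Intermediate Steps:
M(h) = -18 + h² + 9*h (M(h) = (h² + 3²*h) - 18 = (h² + 9*h) - 18 = -18 + h² + 9*h)
1/(a + r(M(19), J)) = 1/(975347 - 621) = 1/974726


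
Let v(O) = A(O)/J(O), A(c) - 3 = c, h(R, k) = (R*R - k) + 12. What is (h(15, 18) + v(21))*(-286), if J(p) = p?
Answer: -440726/7 ≈ -62961.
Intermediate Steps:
h(R, k) = 12 + R² - k (h(R, k) = (R² - k) + 12 = 12 + R² - k)
A(c) = 3 + c
v(O) = (3 + O)/O
(h(15, 18) + v(21))*(-286) = ((12 + 15² - 1*18) + (3 + 21)/21)*(-286) = ((12 + 225 - 18) + (1/21)*24)*(-286) = (219 + 8/7)*(-286) = (1541/7)*(-286) = -440726/7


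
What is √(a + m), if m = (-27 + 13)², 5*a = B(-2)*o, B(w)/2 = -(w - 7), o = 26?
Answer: 2*√1810/5 ≈ 17.018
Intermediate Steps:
B(w) = 14 - 2*w (B(w) = 2*(-(w - 7)) = 2*(-(-7 + w)) = 2*(7 - w) = 14 - 2*w)
a = 468/5 (a = ((14 - 2*(-2))*26)/5 = ((14 + 4)*26)/5 = (18*26)/5 = (⅕)*468 = 468/5 ≈ 93.600)
m = 196 (m = (-14)² = 196)
√(a + m) = √(468/5 + 196) = √(1448/5) = 2*√1810/5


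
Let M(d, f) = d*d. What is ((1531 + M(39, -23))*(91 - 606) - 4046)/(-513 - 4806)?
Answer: 1575826/5319 ≈ 296.26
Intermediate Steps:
M(d, f) = d²
((1531 + M(39, -23))*(91 - 606) - 4046)/(-513 - 4806) = ((1531 + 39²)*(91 - 606) - 4046)/(-513 - 4806) = ((1531 + 1521)*(-515) - 4046)/(-5319) = (3052*(-515) - 4046)*(-1/5319) = (-1571780 - 4046)*(-1/5319) = -1575826*(-1/5319) = 1575826/5319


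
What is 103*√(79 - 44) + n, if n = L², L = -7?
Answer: 49 + 103*√35 ≈ 658.36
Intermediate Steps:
n = 49 (n = (-7)² = 49)
103*√(79 - 44) + n = 103*√(79 - 44) + 49 = 103*√35 + 49 = 49 + 103*√35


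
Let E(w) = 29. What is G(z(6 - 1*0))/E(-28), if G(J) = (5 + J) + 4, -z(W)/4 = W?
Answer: -15/29 ≈ -0.51724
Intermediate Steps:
z(W) = -4*W
G(J) = 9 + J
G(z(6 - 1*0))/E(-28) = (9 - 4*(6 - 1*0))/29 = (9 - 4*(6 + 0))*(1/29) = (9 - 4*6)*(1/29) = (9 - 24)*(1/29) = -15*1/29 = -15/29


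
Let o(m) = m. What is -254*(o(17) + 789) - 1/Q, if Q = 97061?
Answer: -19870716165/97061 ≈ -2.0472e+5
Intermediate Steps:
-254*(o(17) + 789) - 1/Q = -254*(17 + 789) - 1/97061 = -254*806 - 1*1/97061 = -204724 - 1/97061 = -19870716165/97061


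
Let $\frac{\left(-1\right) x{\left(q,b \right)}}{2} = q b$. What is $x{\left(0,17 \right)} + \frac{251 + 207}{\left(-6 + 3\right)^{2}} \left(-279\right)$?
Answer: $-14198$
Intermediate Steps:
$x{\left(q,b \right)} = - 2 b q$ ($x{\left(q,b \right)} = - 2 q b = - 2 b q$)
$x{\left(0,17 \right)} + \frac{251 + 207}{\left(-6 + 3\right)^{2}} \left(-279\right) = \left(-2\right) 17 \cdot 0 + \frac{251 + 207}{\left(-6 + 3\right)^{2}} \left(-279\right) = 0 + \frac{458}{\left(-3\right)^{2}} \left(-279\right) = 0 + \frac{458}{9} \left(-279\right) = 0 - 14198 = -14198$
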